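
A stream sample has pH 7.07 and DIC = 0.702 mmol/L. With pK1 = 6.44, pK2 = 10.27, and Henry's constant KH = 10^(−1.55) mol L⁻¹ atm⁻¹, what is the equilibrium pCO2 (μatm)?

α₀ = 1 / (1 + K1/[H⁺] + K1K2/[H⁺]²) = 1 / (1 + 10^+0.63 + 10^-2.57)
   = 1 / (1 + 4.2658 + 0.0026915) = 1/5.2685 = 0.1898
[CO2*] = α₀ × DIC = 0.1898 × 0.702 = 0.1332 mmol/L
pCO2 = [CO2*]/KH = 1.332×10^-4 / 2.818×10^-2 = 4730 μatm

pCO2 = 4730 μatm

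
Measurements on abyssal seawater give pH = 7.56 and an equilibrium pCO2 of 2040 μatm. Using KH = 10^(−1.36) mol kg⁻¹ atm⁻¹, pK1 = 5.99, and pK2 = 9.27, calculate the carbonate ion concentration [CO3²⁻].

[CO3²⁻] = 0.0645 mmol/kg

[CO2*] = KH · pCO2 = 10^(−1.36) × 2040×10^-6 = 8.905×10^-5 mol/kg
α₀ = 1/(1 + K1/[H⁺] + K1K2/[H⁺]²) = 1/(1 + 10^+1.57 + 10^-0.14) = 0.02572
DIC = [CO2*]/α₀ = 8.905×10^-5 / 0.02572 = 3.462 mmol/kg
[CO3²⁻] = α₂·DIC; α₂ = 0.01863, so [CO3²⁻] = 0.01863 × 3.462 = 0.0645 mmol/kg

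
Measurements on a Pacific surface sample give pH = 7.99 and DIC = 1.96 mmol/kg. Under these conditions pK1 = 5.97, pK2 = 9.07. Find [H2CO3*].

[CO2*] = 17.1 μmol/kg

α₀ = 1 / (1 + K1/[H⁺] + K1K2/[H⁺]²) = 1 / (1 + 10^+2.02 + 10^+0.94)
   = 1 / (1 + 104.71 + 8.7096) = 1/114.42 = 0.008740
[CO2*] = α₀ × DIC = 0.008740 × 1.96 = 0.0171 mmol/kg = 17.1 μmol/kg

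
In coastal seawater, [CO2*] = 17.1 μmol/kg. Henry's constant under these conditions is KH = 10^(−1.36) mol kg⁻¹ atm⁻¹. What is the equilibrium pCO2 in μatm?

KH = 10^(−1.36) = 4.365×10^-2 mol kg⁻¹ atm⁻¹
pCO2 = [CO2*]/KH = 17.1×10^-6 / 4.365×10^-2 = 3.92×10^-4 atm = 392 μatm

pCO2 = 392 μatm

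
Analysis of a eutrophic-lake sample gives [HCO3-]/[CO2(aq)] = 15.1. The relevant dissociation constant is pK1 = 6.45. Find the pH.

pH = 7.63

From K1 = [H⁺][HCO3-]/[CO2(aq)]:  pH = pK1 + log₁₀([HCO3-]/[CO2(aq)])
log₁₀(15.1) = +1.179
pH = 6.45 + (+1.179) = 7.63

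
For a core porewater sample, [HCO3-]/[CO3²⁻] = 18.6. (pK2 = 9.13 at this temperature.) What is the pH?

From K2 = [H⁺][CO3²⁻]/[HCO3-]:  pH = pK2 − log₁₀([HCO3-]/[CO3²⁻])
log₁₀(18.6) = +1.270
pH = 9.13 − (+1.270) = 7.86

pH = 7.86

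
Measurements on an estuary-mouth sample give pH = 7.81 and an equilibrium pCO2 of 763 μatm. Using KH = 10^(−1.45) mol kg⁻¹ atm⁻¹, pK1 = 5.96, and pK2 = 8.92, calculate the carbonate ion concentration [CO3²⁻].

[CO3²⁻] = 0.149 mmol/kg

[CO2*] = KH · pCO2 = 10^(−1.45) × 763×10^-6 = 2.707×10^-5 mol/kg
α₀ = 1/(1 + K1/[H⁺] + K1K2/[H⁺]²) = 1/(1 + 10^+1.85 + 10^+0.74) = 0.01294
DIC = [CO2*]/α₀ = 2.707×10^-5 / 0.01294 = 2.092 mmol/kg
[CO3²⁻] = α₂·DIC; α₂ = 0.07110, so [CO3²⁻] = 0.07110 × 2.092 = 0.149 mmol/kg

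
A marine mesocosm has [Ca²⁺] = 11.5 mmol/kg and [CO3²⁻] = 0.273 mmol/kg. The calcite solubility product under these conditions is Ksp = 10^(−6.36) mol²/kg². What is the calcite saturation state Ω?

Ω = 7.19

Ksp = 10^(−6.36) = 4.365×10^-7
Ω = [Ca²⁺][CO3²⁻]/Ksp = (11.5×10^-3)(0.273×10^-3) / 4.365×10^-7 = 7.19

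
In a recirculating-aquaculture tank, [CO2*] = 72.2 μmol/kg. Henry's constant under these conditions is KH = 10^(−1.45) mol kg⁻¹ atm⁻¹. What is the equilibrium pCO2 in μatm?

pCO2 = 2030 μatm

KH = 10^(−1.45) = 3.548×10^-2 mol kg⁻¹ atm⁻¹
pCO2 = [CO2*]/KH = 72.2×10^-6 / 3.548×10^-2 = 2.03×10^-3 atm = 2030 μatm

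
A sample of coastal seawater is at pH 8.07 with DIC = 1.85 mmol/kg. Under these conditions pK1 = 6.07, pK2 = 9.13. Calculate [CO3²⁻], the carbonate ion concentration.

α₂ = 1 / (1 + [H⁺]/K2 + [H⁺]²/(K1K2)) = 1 / (1 + 10^+1.06 + 10^-0.94)
   = 1 / (1 + 11.482 + 0.11482) = 1/12.596 = 0.07939
[CO3²⁻] = α₂ × DIC = 0.07939 × 1.85 = 0.147 mmol/kg

[CO3²⁻] = 0.147 mmol/kg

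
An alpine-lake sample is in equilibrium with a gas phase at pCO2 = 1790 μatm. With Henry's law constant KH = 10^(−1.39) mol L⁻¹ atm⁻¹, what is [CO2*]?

[CO2*] = 72.9 μmol/L

KH = 10^(−1.39) = 4.074×10^-2 mol L⁻¹ atm⁻¹
[CO2*] = KH · pCO2 = 4.074×10^-2 × 1790×10^-6 atm = 7.29×10^-5 mol/L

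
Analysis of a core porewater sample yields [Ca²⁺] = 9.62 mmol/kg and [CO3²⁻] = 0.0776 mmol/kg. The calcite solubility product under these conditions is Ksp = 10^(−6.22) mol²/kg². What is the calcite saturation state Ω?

Ω = 1.24

Ksp = 10^(−6.22) = 6.026×10^-7
Ω = [Ca²⁺][CO3²⁻]/Ksp = (9.62×10^-3)(0.0776×10^-3) / 6.026×10^-7 = 1.24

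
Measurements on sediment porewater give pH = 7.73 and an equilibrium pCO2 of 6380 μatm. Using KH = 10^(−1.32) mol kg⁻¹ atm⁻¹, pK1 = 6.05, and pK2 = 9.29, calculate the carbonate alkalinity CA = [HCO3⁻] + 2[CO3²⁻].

[CO2*] = KH · pCO2 = 10^(−1.32) × 6380×10^-6 = 3.054×10^-4 mol/kg
α₀ = 1/(1 + K1/[H⁺] + K1K2/[H⁺]²) = 1/(1 + 10^+1.68 + 10^+0.12) = 0.01993
DIC = [CO2*]/α₀ = 3.054×10^-4 / 0.01993 = 15.32 mmol/kg
CA = (α₁ + 2α₂)·DIC = (0.9538 + 2×0.02627) × 15.32 = 15.4 mmol/kg

CA = 15.4 mmol/kg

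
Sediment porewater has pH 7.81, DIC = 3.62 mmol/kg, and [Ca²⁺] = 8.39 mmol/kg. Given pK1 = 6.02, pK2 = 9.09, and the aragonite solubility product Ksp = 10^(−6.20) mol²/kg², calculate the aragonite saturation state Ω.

Ω = 2.36

α₂ = 1 / (1 + [H⁺]/K2 + [H⁺]²/(K1K2)) = 1 / (1 + 10^+1.28 + 10^-0.51)
   = 1 / (1 + 19.055 + 0.30903) = 1/20.364 = 0.04911
[CO3²⁻] = α₂ × DIC = 0.04911 × 3.62 = 0.1778 mmol/kg
Ksp = 10^(−6.20) = 6.310×10^-7
Ω = [Ca²⁺][CO3²⁻]/Ksp = (8.39×10^-3)(1.778×10^-4) / 6.310×10^-7 = 2.36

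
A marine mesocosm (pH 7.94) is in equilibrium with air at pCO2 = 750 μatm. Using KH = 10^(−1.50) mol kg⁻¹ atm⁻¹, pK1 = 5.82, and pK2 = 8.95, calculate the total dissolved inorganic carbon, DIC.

DIC = 3.46 mmol/kg

[CO2*] = KH · pCO2 = 10^(−1.50) × 750×10^-6 = 2.372×10^-5 mol/kg
α₀ = 1/(1 + K1/[H⁺] + K1K2/[H⁺]²) = 1/(1 + 10^+2.12 + 10^+1.11) = 0.006863
DIC = [CO2*]/α₀ = 2.372×10^-5 / 0.006863 = 3.46 mmol/kg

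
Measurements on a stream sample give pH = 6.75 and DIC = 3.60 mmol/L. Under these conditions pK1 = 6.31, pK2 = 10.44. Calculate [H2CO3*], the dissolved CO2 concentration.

α₀ = 1 / (1 + K1/[H⁺] + K1K2/[H⁺]²) = 1 / (1 + 10^+0.44 + 10^-3.25)
   = 1 / (1 + 2.7542 + 0.00056234) = 1/3.7548 = 0.2663
[CO2*] = α₀ × DIC = 0.2663 × 3.60 = 0.959 mmol/L

[CO2*] = 0.959 mmol/L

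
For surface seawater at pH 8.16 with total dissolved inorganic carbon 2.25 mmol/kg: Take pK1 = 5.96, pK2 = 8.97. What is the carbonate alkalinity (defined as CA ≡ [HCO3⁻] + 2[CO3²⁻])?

CA = 2.54 mmol/kg

CA = [HCO3⁻] + 2[CO3²⁻] = (α₁ + 2α₂)·DIC
At pH 8.16: [H⁺]/K1 = 10^-2.20 = 0.0063096, K2/[H⁺] = 10^-0.81 = 0.15488
α₁ = 1/(1 + 0.0063096 + 0.15488) = 1/1.1612 = 0.8612; α₂ = α₁·K2/[H⁺] = 0.1334
α₁ + 2α₂ = 1.1279
CA = 1.1279 × 2.25 = 2.54 mmol/kg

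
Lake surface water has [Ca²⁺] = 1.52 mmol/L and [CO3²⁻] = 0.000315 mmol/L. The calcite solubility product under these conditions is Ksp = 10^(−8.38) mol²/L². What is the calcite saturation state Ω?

Ω = 0.115

Ksp = 10^(−8.38) = 4.169×10^-9
Ω = [Ca²⁺][CO3²⁻]/Ksp = (1.52×10^-3)(0.000315×10^-3) / 4.169×10^-9 = 0.115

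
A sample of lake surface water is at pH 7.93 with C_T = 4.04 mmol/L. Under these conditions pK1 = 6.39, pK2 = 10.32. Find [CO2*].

α₀ = 1 / (1 + K1/[H⁺] + K1K2/[H⁺]²) = 1 / (1 + 10^+1.54 + 10^-0.85)
   = 1 / (1 + 34.674 + 0.14125) = 1/35.815 = 0.02792
[CO2*] = α₀ × DIC = 0.02792 × 4.04 = 0.113 mmol/L

[CO2*] = 0.113 mmol/L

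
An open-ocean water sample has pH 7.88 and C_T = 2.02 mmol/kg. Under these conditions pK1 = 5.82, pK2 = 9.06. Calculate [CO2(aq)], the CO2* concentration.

[CO2*] = 16.4 μmol/kg

α₀ = 1 / (1 + K1/[H⁺] + K1K2/[H⁺]²) = 1 / (1 + 10^+2.06 + 10^+0.88)
   = 1 / (1 + 114.82 + 7.5858) = 1/123.40 = 0.008104
[CO2*] = α₀ × DIC = 0.008104 × 2.02 = 0.0164 mmol/kg = 16.4 μmol/kg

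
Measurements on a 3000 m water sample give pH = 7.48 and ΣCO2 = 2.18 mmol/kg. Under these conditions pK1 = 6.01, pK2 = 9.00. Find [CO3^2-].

α₂ = 1 / (1 + [H⁺]/K2 + [H⁺]²/(K1K2)) = 1 / (1 + 10^+1.52 + 10^+0.05)
   = 1 / (1 + 33.113 + 1.1220) = 1/35.235 = 0.02838
[CO3²⁻] = α₂ × DIC = 0.02838 × 2.18 = 0.0619 mmol/kg

[CO3²⁻] = 0.0619 mmol/kg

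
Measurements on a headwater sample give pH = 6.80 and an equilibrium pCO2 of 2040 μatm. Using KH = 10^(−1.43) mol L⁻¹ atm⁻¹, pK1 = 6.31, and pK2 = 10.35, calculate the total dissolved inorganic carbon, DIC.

[CO2*] = KH · pCO2 = 10^(−1.43) × 2040×10^-6 = 7.579×10^-5 mol/L
α₀ = 1/(1 + K1/[H⁺] + K1K2/[H⁺]²) = 1/(1 + 10^+0.49 + 10^-3.06) = 0.2444
DIC = [CO2*]/α₀ = 7.579×10^-5 / 0.2444 = 0.310 mmol/L

DIC = 0.310 mmol/L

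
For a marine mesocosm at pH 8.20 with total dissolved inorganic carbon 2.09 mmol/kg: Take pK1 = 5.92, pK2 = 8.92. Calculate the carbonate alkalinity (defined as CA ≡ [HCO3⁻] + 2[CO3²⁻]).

CA = [HCO3⁻] + 2[CO3²⁻] = (α₁ + 2α₂)·DIC
At pH 8.20: [H⁺]/K1 = 10^-2.28 = 0.0052481, K2/[H⁺] = 10^-0.72 = 0.19055
α₁ = 1/(1 + 0.0052481 + 0.19055) = 1/1.1958 = 0.8363; α₂ = α₁·K2/[H⁺] = 0.1593
α₁ + 2α₂ = 1.1550
CA = 1.1550 × 2.09 = 2.41 mmol/kg

CA = 2.41 mmol/kg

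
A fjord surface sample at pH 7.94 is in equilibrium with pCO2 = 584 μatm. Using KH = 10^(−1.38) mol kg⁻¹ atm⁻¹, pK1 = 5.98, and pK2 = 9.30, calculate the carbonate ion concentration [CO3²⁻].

[CO3²⁻] = 0.0969 mmol/kg

[CO2*] = KH · pCO2 = 10^(−1.38) × 584×10^-6 = 2.435×10^-5 mol/kg
α₀ = 1/(1 + K1/[H⁺] + K1K2/[H⁺]²) = 1/(1 + 10^+1.96 + 10^+0.60) = 0.01040
DIC = [CO2*]/α₀ = 2.435×10^-5 / 0.01040 = 2.342 mmol/kg
[CO3²⁻] = α₂·DIC; α₂ = 0.04139, so [CO3²⁻] = 0.04139 × 2.342 = 0.0969 mmol/kg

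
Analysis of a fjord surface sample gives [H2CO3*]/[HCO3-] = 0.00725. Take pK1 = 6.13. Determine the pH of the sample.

From K1 = [H⁺][HCO3-]/[H2CO3*]:  pH = pK1 − log₁₀([H2CO3*]/[HCO3-])
log₁₀(0.00725) = -2.140
pH = 6.13 − (-2.140) = 8.27

pH = 8.27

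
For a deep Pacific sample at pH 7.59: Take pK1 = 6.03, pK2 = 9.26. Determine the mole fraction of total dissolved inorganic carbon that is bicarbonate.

α₁ = 1 / (1 + [H⁺]/K1 + K2/[H⁺]) = 1 / (1 + 10^-1.56 + 10^-1.67)
   = 1 / (1 + 0.027542 + 0.021380) = 1/1.0489 = 0.9534

α₁ = 0.953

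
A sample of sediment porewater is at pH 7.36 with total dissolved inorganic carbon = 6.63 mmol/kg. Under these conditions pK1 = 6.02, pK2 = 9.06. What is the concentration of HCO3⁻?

[HCO3⁻] = 6.22 mmol/kg

α₁ = 1 / (1 + [H⁺]/K1 + K2/[H⁺]) = 1 / (1 + 10^-1.34 + 10^-1.70)
   = 1 / (1 + 0.045709 + 0.019953) = 1/1.0657 = 0.9384
[HCO3⁻] = α₁ × DIC = 0.9384 × 6.63 = 6.22 mmol/kg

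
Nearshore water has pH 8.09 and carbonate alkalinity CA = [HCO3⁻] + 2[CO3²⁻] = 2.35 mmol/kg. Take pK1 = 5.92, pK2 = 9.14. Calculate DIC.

DIC = 2.19 mmol/kg

CA = [HCO3⁻] + 2[CO3²⁻] = (α₁ + 2α₂)·DIC
At pH 8.09: [H⁺]/K1 = 10^-2.17 = 0.0067608, K2/[H⁺] = 10^-1.05 = 0.089125
α₁ = 1/(1 + 0.0067608 + 0.089125) = 1/1.0959 = 0.9125; α₂ = α₁·K2/[H⁺] = 0.08133
α₁ + 2α₂ = 1.0752
DIC = CA / (α₁ + 2α₂) = 2.35 / 1.0752 = 2.19 mmol/kg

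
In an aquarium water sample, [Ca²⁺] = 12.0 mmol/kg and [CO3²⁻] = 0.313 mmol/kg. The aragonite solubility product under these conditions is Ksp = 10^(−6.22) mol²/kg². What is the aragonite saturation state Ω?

Ksp = 10^(−6.22) = 6.026×10^-7
Ω = [Ca²⁺][CO3²⁻]/Ksp = (12.0×10^-3)(0.313×10^-3) / 6.026×10^-7 = 6.23

Ω = 6.23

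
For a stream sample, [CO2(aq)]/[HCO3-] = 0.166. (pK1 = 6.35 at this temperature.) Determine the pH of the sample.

From K1 = [H⁺][HCO3-]/[CO2(aq)]:  pH = pK1 − log₁₀([CO2(aq)]/[HCO3-])
log₁₀(0.166) = -0.780
pH = 6.35 − (-0.780) = 7.13

pH = 7.13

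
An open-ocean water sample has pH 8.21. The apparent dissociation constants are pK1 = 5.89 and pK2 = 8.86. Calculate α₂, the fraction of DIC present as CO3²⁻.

α₂ = 0.182

α₂ = 1 / (1 + [H⁺]/K2 + [H⁺]²/(K1K2)) = 1 / (1 + 10^+0.65 + 10^-1.67)
   = 1 / (1 + 4.4668 + 0.021380) = 1/5.4882 = 0.1822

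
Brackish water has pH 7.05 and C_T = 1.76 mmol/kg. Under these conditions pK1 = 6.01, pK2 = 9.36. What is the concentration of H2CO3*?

[CO2*] = 0.146 mmol/kg

α₀ = 1 / (1 + K1/[H⁺] + K1K2/[H⁺]²) = 1 / (1 + 10^+1.04 + 10^-1.27)
   = 1 / (1 + 10.965 + 0.053703) = 1/12.018 = 0.08321
[CO2*] = α₀ × DIC = 0.08321 × 1.76 = 0.146 mmol/kg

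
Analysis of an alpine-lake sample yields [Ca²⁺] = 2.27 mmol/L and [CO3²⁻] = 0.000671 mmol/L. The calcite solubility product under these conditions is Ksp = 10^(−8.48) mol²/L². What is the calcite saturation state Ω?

Ω = 0.460

Ksp = 10^(−8.48) = 3.311×10^-9
Ω = [Ca²⁺][CO3²⁻]/Ksp = (2.27×10^-3)(0.000671×10^-3) / 3.311×10^-9 = 0.460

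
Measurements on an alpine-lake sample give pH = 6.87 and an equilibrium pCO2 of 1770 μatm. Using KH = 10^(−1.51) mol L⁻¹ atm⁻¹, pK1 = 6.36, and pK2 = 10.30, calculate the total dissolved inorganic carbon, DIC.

DIC = 0.232 mmol/L

[CO2*] = KH · pCO2 = 10^(−1.51) × 1770×10^-6 = 5.470×10^-5 mol/L
α₀ = 1/(1 + K1/[H⁺] + K1K2/[H⁺]²) = 1/(1 + 10^+0.51 + 10^-2.92) = 0.2360
DIC = [CO2*]/α₀ = 5.470×10^-5 / 0.2360 = 0.232 mmol/L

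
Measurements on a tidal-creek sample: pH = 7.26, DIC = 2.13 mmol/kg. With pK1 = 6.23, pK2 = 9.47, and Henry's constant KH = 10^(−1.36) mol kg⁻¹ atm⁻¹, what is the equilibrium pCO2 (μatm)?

α₀ = 1 / (1 + K1/[H⁺] + K1K2/[H⁺]²) = 1 / (1 + 10^+1.03 + 10^-1.18)
   = 1 / (1 + 10.715 + 0.066069) = 1/11.781 = 0.08488
[CO2*] = α₀ × DIC = 0.08488 × 2.13 = 0.1808 mmol/kg
pCO2 = [CO2*]/KH = 1.808×10^-4 / 4.365×10^-2 = 4140 μatm

pCO2 = 4140 μatm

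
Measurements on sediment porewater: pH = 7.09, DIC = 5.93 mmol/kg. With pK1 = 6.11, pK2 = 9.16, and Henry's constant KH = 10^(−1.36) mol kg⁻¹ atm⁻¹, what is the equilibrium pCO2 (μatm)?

α₀ = 1 / (1 + K1/[H⁺] + K1K2/[H⁺]²) = 1 / (1 + 10^+0.98 + 10^-1.09)
   = 1 / (1 + 9.5499 + 0.081283) = 1/10.631 = 0.09406
[CO2*] = α₀ × DIC = 0.09406 × 5.93 = 0.5578 mmol/kg
pCO2 = [CO2*]/KH = 5.578×10^-4 / 4.365×10^-2 = 1.28×10^4 μatm

pCO2 = 1.28×10^4 μatm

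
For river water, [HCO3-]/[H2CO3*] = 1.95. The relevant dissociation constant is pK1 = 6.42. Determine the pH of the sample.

pH = 6.71

From K1 = [H⁺][HCO3-]/[H2CO3*]:  pH = pK1 + log₁₀([HCO3-]/[H2CO3*])
log₁₀(1.95) = +0.290
pH = 6.42 + (+0.290) = 6.71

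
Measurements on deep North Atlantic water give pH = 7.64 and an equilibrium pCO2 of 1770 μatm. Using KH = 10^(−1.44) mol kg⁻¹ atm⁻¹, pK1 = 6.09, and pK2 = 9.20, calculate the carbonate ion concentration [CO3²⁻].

[CO2*] = KH · pCO2 = 10^(−1.44) × 1770×10^-6 = 6.426×10^-5 mol/kg
α₀ = 1/(1 + K1/[H⁺] + K1K2/[H⁺]²) = 1/(1 + 10^+1.55 + 10^-0.01) = 0.02670
DIC = [CO2*]/α₀ = 6.426×10^-5 / 0.02670 = 2.407 mmol/kg
[CO3²⁻] = α₂·DIC; α₂ = 0.02609, so [CO3²⁻] = 0.02609 × 2.407 = 0.0628 mmol/kg

[CO3²⁻] = 0.0628 mmol/kg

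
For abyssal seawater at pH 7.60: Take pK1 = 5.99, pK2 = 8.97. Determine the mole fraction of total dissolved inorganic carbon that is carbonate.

α₂ = 1 / (1 + [H⁺]/K2 + [H⁺]²/(K1K2)) = 1 / (1 + 10^+1.37 + 10^-0.24)
   = 1 / (1 + 23.442 + 0.57544) = 1/25.018 = 0.03997

α₂ = 0.0400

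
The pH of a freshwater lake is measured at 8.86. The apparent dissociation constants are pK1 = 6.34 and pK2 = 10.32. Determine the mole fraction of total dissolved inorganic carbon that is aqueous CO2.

α₀ = 0.00291

α₀ = 1 / (1 + K1/[H⁺] + K1K2/[H⁺]²) = 1 / (1 + 10^+2.52 + 10^+1.06)
   = 1 / (1 + 331.13 + 11.482) = 1/343.61 = 0.002910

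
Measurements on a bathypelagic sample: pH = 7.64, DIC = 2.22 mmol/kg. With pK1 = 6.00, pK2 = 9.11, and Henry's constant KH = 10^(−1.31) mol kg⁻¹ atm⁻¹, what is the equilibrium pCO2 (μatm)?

pCO2 = 983 μatm

α₀ = 1 / (1 + K1/[H⁺] + K1K2/[H⁺]²) = 1 / (1 + 10^+1.64 + 10^+0.17)
   = 1 / (1 + 43.652 + 1.4791) = 1/46.131 = 0.02168
[CO2*] = α₀ × DIC = 0.02168 × 2.22 = 0.04812 mmol/kg
pCO2 = [CO2*]/KH = 4.812×10^-5 / 4.898×10^-2 = 983 μatm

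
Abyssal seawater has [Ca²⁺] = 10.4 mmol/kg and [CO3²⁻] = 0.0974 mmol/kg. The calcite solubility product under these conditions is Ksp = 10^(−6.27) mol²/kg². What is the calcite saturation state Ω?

Ω = 1.89

Ksp = 10^(−6.27) = 5.370×10^-7
Ω = [Ca²⁺][CO3²⁻]/Ksp = (10.4×10^-3)(0.0974×10^-3) / 5.370×10^-7 = 1.89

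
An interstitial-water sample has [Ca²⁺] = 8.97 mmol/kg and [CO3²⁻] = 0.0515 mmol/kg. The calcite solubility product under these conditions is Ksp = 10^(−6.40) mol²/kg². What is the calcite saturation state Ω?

Ω = 1.16

Ksp = 10^(−6.40) = 3.981×10^-7
Ω = [Ca²⁺][CO3²⁻]/Ksp = (8.97×10^-3)(0.0515×10^-3) / 3.981×10^-7 = 1.16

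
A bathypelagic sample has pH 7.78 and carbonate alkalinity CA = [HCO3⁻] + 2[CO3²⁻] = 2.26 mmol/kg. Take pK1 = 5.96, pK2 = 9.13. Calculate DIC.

CA = [HCO3⁻] + 2[CO3²⁻] = (α₁ + 2α₂)·DIC
At pH 7.78: [H⁺]/K1 = 10^-1.82 = 0.015136, K2/[H⁺] = 10^-1.35 = 0.044668
α₁ = 1/(1 + 0.015136 + 0.044668) = 1/1.0598 = 0.9436; α₂ = α₁·K2/[H⁺] = 0.04215
α₁ + 2α₂ = 1.0279
DIC = CA / (α₁ + 2α₂) = 2.26 / 1.0279 = 2.20 mmol/kg

DIC = 2.20 mmol/kg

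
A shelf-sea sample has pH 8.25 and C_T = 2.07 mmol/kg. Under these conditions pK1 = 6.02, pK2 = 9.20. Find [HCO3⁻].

α₁ = 1 / (1 + [H⁺]/K1 + K2/[H⁺]) = 1 / (1 + 10^-2.23 + 10^-0.95)
   = 1 / (1 + 0.0058884 + 0.11220) = 1/1.1181 = 0.8944
[HCO3⁻] = α₁ × DIC = 0.8944 × 2.07 = 1.85 mmol/kg

[HCO3⁻] = 1.85 mmol/kg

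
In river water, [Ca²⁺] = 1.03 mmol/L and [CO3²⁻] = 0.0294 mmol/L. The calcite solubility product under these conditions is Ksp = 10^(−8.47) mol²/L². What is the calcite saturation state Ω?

Ksp = 10^(−8.47) = 3.388×10^-9
Ω = [Ca²⁺][CO3²⁻]/Ksp = (1.03×10^-3)(0.0294×10^-3) / 3.388×10^-9 = 8.94

Ω = 8.94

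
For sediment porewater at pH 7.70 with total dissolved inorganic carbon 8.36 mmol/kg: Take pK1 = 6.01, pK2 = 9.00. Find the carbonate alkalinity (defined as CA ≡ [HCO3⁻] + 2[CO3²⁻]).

CA = [HCO3⁻] + 2[CO3²⁻] = (α₁ + 2α₂)·DIC
At pH 7.70: [H⁺]/K1 = 10^-1.69 = 0.020417, K2/[H⁺] = 10^-1.30 = 0.050119
α₁ = 1/(1 + 0.020417 + 0.050119) = 1/1.0705 = 0.9341; α₂ = α₁·K2/[H⁺] = 0.04682
α₁ + 2α₂ = 1.0277
CA = 1.0277 × 8.36 = 8.59 mmol/kg

CA = 8.59 mmol/kg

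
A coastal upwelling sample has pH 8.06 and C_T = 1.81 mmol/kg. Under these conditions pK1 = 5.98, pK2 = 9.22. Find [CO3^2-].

α₂ = 1 / (1 + [H⁺]/K2 + [H⁺]²/(K1K2)) = 1 / (1 + 10^+1.16 + 10^-0.92)
   = 1 / (1 + 14.454 + 0.12023) = 1/15.575 = 0.06421
[CO3²⁻] = α₂ × DIC = 0.06421 × 1.81 = 0.116 mmol/kg

[CO3²⁻] = 0.116 mmol/kg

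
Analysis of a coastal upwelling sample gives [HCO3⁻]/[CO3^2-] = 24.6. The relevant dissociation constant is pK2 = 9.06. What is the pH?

From K2 = [H⁺][CO3^2-]/[HCO3⁻]:  pH = pK2 − log₁₀([HCO3⁻]/[CO3^2-])
log₁₀(24.6) = +1.391
pH = 9.06 − (+1.391) = 7.67

pH = 7.67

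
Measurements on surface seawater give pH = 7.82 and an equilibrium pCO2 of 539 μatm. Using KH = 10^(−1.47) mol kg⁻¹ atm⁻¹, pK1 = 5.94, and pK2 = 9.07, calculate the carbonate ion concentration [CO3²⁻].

[CO3²⁻] = 0.0779 mmol/kg

[CO2*] = KH · pCO2 = 10^(−1.47) × 539×10^-6 = 1.826×10^-5 mol/kg
α₀ = 1/(1 + K1/[H⁺] + K1K2/[H⁺]²) = 1/(1 + 10^+1.88 + 10^+0.63) = 0.01233
DIC = [CO2*]/α₀ = 1.826×10^-5 / 0.01233 = 1.482 mmol/kg
[CO3²⁻] = α₂·DIC; α₂ = 0.05258, so [CO3²⁻] = 0.05258 × 1.482 = 0.0779 mmol/kg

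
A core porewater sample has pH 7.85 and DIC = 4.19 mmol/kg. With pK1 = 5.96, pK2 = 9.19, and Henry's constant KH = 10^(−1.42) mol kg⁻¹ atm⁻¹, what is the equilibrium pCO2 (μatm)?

pCO2 = 1340 μatm

α₀ = 1 / (1 + K1/[H⁺] + K1K2/[H⁺]²) = 1 / (1 + 10^+1.89 + 10^+0.55)
   = 1 / (1 + 77.625 + 3.5481) = 1/82.173 = 0.01217
[CO2*] = α₀ × DIC = 0.01217 × 4.19 = 0.05099 mmol/kg
pCO2 = [CO2*]/KH = 5.099×10^-5 / 3.802×10^-2 = 1340 μatm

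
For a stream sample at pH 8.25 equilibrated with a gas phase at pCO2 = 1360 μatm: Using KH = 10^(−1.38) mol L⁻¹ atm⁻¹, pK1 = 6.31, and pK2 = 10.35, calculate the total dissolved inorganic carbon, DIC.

[CO2*] = KH · pCO2 = 10^(−1.38) × 1360×10^-6 = 5.669×10^-5 mol/L
α₀ = 1/(1 + K1/[H⁺] + K1K2/[H⁺]²) = 1/(1 + 10^+1.94 + 10^-0.16) = 0.01126
DIC = [CO2*]/α₀ = 5.669×10^-5 / 0.01126 = 5.03 mmol/L

DIC = 5.03 mmol/L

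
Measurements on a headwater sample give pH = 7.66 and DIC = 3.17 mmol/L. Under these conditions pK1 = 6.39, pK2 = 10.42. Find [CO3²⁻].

α₂ = 1 / (1 + [H⁺]/K2 + [H⁺]²/(K1K2)) = 1 / (1 + 10^+2.76 + 10^+1.49)
   = 1 / (1 + 575.44 + 30.903) = 1/607.34 = 0.001647
[CO3²⁻] = α₂ × DIC = 0.001647 × 3.17 = 0.00522 mmol/L = 5.22 μmol/L

[CO3²⁻] = 5.22 μmol/L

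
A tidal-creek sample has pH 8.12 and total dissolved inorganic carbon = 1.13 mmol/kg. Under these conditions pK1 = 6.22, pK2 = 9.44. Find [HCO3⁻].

α₁ = 1 / (1 + [H⁺]/K1 + K2/[H⁺]) = 1 / (1 + 10^-1.90 + 10^-1.32)
   = 1 / (1 + 0.012589 + 0.047863) = 1/1.0605 = 0.9430
[HCO3⁻] = α₁ × DIC = 0.9430 × 1.13 = 1.07 mmol/kg

[HCO3⁻] = 1.07 mmol/kg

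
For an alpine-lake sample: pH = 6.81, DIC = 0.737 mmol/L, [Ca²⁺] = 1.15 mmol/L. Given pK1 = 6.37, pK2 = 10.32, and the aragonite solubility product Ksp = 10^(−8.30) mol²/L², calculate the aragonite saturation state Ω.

α₂ = 1 / (1 + [H⁺]/K2 + [H⁺]²/(K1K2)) = 1 / (1 + 10^+3.51 + 10^+3.07)
   = 1 / (1 + 3235.9 + 1174.9) = 1/4411.8 = 0.0002267
[CO3²⁻] = α₂ × DIC = 0.0002267 × 0.737 = 0.0001671 mmol/L = 0.1671 μmol/L
Ksp = 10^(−8.30) = 5.012×10^-9
Ω = [Ca²⁺][CO3²⁻]/Ksp = (1.15×10^-3)(1.671×10^-7) / 5.012×10^-9 = 0.0383

Ω = 0.0383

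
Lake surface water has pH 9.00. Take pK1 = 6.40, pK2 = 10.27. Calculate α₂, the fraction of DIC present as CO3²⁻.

α₂ = 0.0508

α₂ = 1 / (1 + [H⁺]/K2 + [H⁺]²/(K1K2)) = 1 / (1 + 10^+1.27 + 10^-1.33)
   = 1 / (1 + 18.621 + 0.046774) = 1/19.668 = 0.05084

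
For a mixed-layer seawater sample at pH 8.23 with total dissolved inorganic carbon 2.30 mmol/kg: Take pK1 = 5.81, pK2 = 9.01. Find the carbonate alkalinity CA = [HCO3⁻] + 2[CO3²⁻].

CA = [HCO3⁻] + 2[CO3²⁻] = (α₁ + 2α₂)·DIC
At pH 8.23: [H⁺]/K1 = 10^-2.42 = 0.0038019, K2/[H⁺] = 10^-0.78 = 0.16596
α₁ = 1/(1 + 0.0038019 + 0.16596) = 1/1.1698 = 0.8549; α₂ = α₁·K2/[H⁺] = 0.1419
α₁ + 2α₂ = 1.1386
CA = 1.1386 × 2.30 = 2.62 mmol/kg

CA = 2.62 mmol/kg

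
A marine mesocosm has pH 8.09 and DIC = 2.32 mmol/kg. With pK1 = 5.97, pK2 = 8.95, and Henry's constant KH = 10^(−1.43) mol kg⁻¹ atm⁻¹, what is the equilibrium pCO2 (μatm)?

pCO2 = 413 μatm

α₀ = 1 / (1 + K1/[H⁺] + K1K2/[H⁺]²) = 1 / (1 + 10^+2.12 + 10^+1.26)
   = 1 / (1 + 131.83 + 18.197) = 1/151.02 = 0.006622
[CO2*] = α₀ × DIC = 0.006622 × 2.32 = 0.01536 mmol/kg = 15.36 μmol/kg
pCO2 = [CO2*]/KH = 1.536×10^-5 / 3.715×10^-2 = 413 μatm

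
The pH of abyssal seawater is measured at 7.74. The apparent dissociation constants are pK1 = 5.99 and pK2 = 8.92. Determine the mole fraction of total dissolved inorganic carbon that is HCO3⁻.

α₁ = 0.923

α₁ = 1 / (1 + [H⁺]/K1 + K2/[H⁺]) = 1 / (1 + 10^-1.75 + 10^-1.18)
   = 1 / (1 + 0.017783 + 0.066069) = 1/1.0839 = 0.9226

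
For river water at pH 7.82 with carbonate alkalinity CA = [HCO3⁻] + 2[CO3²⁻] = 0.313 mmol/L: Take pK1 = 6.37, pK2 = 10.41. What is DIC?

CA = [HCO3⁻] + 2[CO3²⁻] = (α₁ + 2α₂)·DIC
At pH 7.82: [H⁺]/K1 = 10^-1.45 = 0.035481, K2/[H⁺] = 10^-2.59 = 0.0025704
α₁ = 1/(1 + 0.035481 + 0.0025704) = 1/1.0381 = 0.9633; α₂ = α₁·K2/[H⁺] = 0.002476
α₁ + 2α₂ = 0.9683
DIC = CA / (α₁ + 2α₂) = 0.313 / 0.9683 = 0.323 mmol/L

DIC = 0.323 mmol/L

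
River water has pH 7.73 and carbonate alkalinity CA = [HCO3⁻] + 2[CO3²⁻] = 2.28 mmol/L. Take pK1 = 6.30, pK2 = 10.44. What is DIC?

DIC = 2.36 mmol/L

CA = [HCO3⁻] + 2[CO3²⁻] = (α₁ + 2α₂)·DIC
At pH 7.73: [H⁺]/K1 = 10^-1.43 = 0.037154, K2/[H⁺] = 10^-2.71 = 0.0019498
α₁ = 1/(1 + 0.037154 + 0.0019498) = 1/1.0391 = 0.9624; α₂ = α₁·K2/[H⁺] = 0.001876
α₁ + 2α₂ = 0.9661
DIC = CA / (α₁ + 2α₂) = 2.28 / 0.9661 = 2.36 mmol/L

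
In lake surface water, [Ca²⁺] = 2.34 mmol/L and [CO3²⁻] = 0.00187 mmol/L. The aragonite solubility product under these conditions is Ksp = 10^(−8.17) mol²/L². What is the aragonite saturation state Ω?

Ksp = 10^(−8.17) = 6.761×10^-9
Ω = [Ca²⁺][CO3²⁻]/Ksp = (2.34×10^-3)(0.00187×10^-3) / 6.761×10^-9 = 0.647

Ω = 0.647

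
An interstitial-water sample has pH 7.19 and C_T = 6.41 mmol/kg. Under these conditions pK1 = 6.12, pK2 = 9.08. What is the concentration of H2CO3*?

[CO2*] = 0.497 mmol/kg

α₀ = 1 / (1 + K1/[H⁺] + K1K2/[H⁺]²) = 1 / (1 + 10^+1.07 + 10^-0.82)
   = 1 / (1 + 11.749 + 0.15136) = 1/12.900 = 0.07752
[CO2*] = α₀ × DIC = 0.07752 × 6.41 = 0.497 mmol/kg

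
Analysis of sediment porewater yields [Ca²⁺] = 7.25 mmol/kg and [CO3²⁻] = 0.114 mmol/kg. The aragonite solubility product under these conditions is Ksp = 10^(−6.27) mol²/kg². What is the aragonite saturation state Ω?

Ω = 1.54

Ksp = 10^(−6.27) = 5.370×10^-7
Ω = [Ca²⁺][CO3²⁻]/Ksp = (7.25×10^-3)(0.114×10^-3) / 5.370×10^-7 = 1.54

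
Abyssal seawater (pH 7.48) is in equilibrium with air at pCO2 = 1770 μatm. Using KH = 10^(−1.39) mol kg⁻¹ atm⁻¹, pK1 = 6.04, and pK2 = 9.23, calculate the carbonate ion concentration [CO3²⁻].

[CO2*] = KH · pCO2 = 10^(−1.39) × 1770×10^-6 = 7.211×10^-5 mol/kg
α₀ = 1/(1 + K1/[H⁺] + K1K2/[H⁺]²) = 1/(1 + 10^+1.44 + 10^-0.31) = 0.03444
DIC = [CO2*]/α₀ = 7.211×10^-5 / 0.03444 = 2.093 mmol/kg
[CO3²⁻] = α₂·DIC; α₂ = 0.01687, so [CO3²⁻] = 0.01687 × 2.093 = 0.0353 mmol/kg

[CO3²⁻] = 0.0353 mmol/kg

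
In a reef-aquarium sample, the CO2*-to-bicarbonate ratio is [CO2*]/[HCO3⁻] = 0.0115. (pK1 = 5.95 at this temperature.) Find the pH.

From K1 = [H⁺][HCO3⁻]/[CO2*]:  pH = pK1 − log₁₀([CO2*]/[HCO3⁻])
log₁₀(0.0115) = -1.939
pH = 5.95 − (-1.939) = 7.89

pH = 7.89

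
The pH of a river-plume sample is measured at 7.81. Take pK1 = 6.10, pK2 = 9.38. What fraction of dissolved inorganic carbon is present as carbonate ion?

α₂ = 1 / (1 + [H⁺]/K2 + [H⁺]²/(K1K2)) = 1 / (1 + 10^+1.57 + 10^-0.14)
   = 1 / (1 + 37.154 + 0.72444) = 1/38.878 = 0.02572

α₂ = 0.0257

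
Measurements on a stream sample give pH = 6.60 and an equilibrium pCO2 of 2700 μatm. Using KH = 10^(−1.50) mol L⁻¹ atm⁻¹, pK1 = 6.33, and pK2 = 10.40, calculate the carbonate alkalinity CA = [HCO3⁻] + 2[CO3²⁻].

CA = 0.159 mmol/L

[CO2*] = KH · pCO2 = 10^(−1.50) × 2700×10^-6 = 8.538×10^-5 mol/L
α₀ = 1/(1 + K1/[H⁺] + K1K2/[H⁺]²) = 1/(1 + 10^+0.27 + 10^-3.53) = 0.3494
DIC = [CO2*]/α₀ = 8.538×10^-5 / 0.3494 = 0.2444 mmol/L
CA = (α₁ + 2α₂)·DIC = (0.6505 + 2×0.0001031) × 0.2444 = 0.159 mmol/L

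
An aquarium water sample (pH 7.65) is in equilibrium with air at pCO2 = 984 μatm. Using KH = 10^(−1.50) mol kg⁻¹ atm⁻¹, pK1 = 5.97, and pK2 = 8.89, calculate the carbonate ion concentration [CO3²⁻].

[CO2*] = KH · pCO2 = 10^(−1.50) × 984×10^-6 = 3.112×10^-5 mol/kg
α₀ = 1/(1 + K1/[H⁺] + K1K2/[H⁺]²) = 1/(1 + 10^+1.68 + 10^+0.44) = 0.01937
DIC = [CO2*]/α₀ = 3.112×10^-5 / 0.01937 = 1.606 mmol/kg
[CO3²⁻] = α₂·DIC; α₂ = 0.05336, so [CO3²⁻] = 0.05336 × 1.606 = 0.0857 mmol/kg

[CO3²⁻] = 0.0857 mmol/kg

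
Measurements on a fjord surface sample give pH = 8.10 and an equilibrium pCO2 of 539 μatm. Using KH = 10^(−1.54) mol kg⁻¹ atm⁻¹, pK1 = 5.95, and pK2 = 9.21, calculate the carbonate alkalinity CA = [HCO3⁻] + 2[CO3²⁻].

[CO2*] = KH · pCO2 = 10^(−1.54) × 539×10^-6 = 1.554×10^-5 mol/kg
α₀ = 1/(1 + K1/[H⁺] + K1K2/[H⁺]²) = 1/(1 + 10^+2.15 + 10^+1.04) = 0.006527
DIC = [CO2*]/α₀ = 1.554×10^-5 / 0.006527 = 2.382 mmol/kg
CA = (α₁ + 2α₂)·DIC = (0.9219 + 2×0.07156) × 2.382 = 2.54 mmol/kg

CA = 2.54 mmol/kg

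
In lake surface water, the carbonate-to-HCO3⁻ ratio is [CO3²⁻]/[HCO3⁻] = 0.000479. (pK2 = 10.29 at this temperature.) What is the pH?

From K2 = [H⁺][CO3²⁻]/[HCO3⁻]:  pH = pK2 + log₁₀([CO3²⁻]/[HCO3⁻])
log₁₀(0.000479) = -3.320
pH = 10.29 + (-3.320) = 6.97

pH = 6.97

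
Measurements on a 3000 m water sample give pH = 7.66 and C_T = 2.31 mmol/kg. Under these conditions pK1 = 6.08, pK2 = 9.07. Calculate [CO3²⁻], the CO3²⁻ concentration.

[CO3²⁻] = 0.0844 mmol/kg

α₂ = 1 / (1 + [H⁺]/K2 + [H⁺]²/(K1K2)) = 1 / (1 + 10^+1.41 + 10^-0.17)
   = 1 / (1 + 25.704 + 0.67608) = 1/27.380 = 0.03652
[CO3²⁻] = α₂ × DIC = 0.03652 × 2.31 = 0.0844 mmol/kg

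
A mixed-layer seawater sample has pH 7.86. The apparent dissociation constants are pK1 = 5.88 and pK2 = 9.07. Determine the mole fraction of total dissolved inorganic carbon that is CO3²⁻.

α₂ = 1 / (1 + [H⁺]/K2 + [H⁺]²/(K1K2)) = 1 / (1 + 10^+1.21 + 10^-0.77)
   = 1 / (1 + 16.218 + 0.16982) = 1/17.388 = 0.05751

α₂ = 0.0575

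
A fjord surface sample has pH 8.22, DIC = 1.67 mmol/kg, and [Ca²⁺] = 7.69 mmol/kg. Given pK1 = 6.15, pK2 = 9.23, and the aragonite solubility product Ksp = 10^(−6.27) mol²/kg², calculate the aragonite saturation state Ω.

Ω = 2.11

α₂ = 1 / (1 + [H⁺]/K2 + [H⁺]²/(K1K2)) = 1 / (1 + 10^+1.01 + 10^-1.06)
   = 1 / (1 + 10.233 + 0.087096) = 1/11.320 = 0.08834
[CO3²⁻] = α₂ × DIC = 0.08834 × 1.67 = 0.1475 mmol/kg
Ksp = 10^(−6.27) = 5.370×10^-7
Ω = [Ca²⁺][CO3²⁻]/Ksp = (7.69×10^-3)(1.475×10^-4) / 5.370×10^-7 = 2.11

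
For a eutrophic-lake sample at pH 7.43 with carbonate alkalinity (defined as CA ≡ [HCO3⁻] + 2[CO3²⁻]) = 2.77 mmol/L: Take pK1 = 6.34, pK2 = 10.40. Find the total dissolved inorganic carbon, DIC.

CA = [HCO3⁻] + 2[CO3²⁻] = (α₁ + 2α₂)·DIC
At pH 7.43: [H⁺]/K1 = 10^-1.09 = 0.081283, K2/[H⁺] = 10^-2.97 = 0.0010715
α₁ = 1/(1 + 0.081283 + 0.0010715) = 1/1.0824 = 0.9239; α₂ = α₁·K2/[H⁺] = 0.0009900
α₁ + 2α₂ = 0.9259
DIC = CA / (α₁ + 2α₂) = 2.77 / 0.9259 = 2.99 mmol/L

DIC = 2.99 mmol/L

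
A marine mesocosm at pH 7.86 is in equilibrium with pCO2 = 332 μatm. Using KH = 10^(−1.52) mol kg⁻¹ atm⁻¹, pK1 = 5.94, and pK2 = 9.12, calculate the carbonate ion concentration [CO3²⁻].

[CO2*] = KH · pCO2 = 10^(−1.52) × 332×10^-6 = 1.003×10^-5 mol/kg
α₀ = 1/(1 + K1/[H⁺] + K1K2/[H⁺]²) = 1/(1 + 10^+1.92 + 10^+0.66) = 0.01127
DIC = [CO2*]/α₀ = 1.003×10^-5 / 0.01127 = 0.8898 mmol/kg
[CO3²⁻] = α₂·DIC; α₂ = 0.05150, so [CO3²⁻] = 0.05150 × 0.8898 = 0.0458 mmol/kg

[CO3²⁻] = 0.0458 mmol/kg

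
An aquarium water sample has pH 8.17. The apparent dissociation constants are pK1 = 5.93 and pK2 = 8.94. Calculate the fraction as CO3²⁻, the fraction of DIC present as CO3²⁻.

α₂ = 1 / (1 + [H⁺]/K2 + [H⁺]²/(K1K2)) = 1 / (1 + 10^+0.77 + 10^-1.47)
   = 1 / (1 + 5.8884 + 0.033884) = 1/6.9223 = 0.1445

α₂ = 0.144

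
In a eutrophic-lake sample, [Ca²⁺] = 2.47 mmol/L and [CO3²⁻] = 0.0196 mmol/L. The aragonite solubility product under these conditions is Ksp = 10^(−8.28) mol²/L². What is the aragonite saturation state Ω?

Ksp = 10^(−8.28) = 5.248×10^-9
Ω = [Ca²⁺][CO3²⁻]/Ksp = (2.47×10^-3)(0.0196×10^-3) / 5.248×10^-9 = 9.22

Ω = 9.22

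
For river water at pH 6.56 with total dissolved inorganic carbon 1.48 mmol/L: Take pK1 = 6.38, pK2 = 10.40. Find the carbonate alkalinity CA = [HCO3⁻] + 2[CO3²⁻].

CA = 0.891 mmol/L

CA = [HCO3⁻] + 2[CO3²⁻] = (α₁ + 2α₂)·DIC
At pH 6.56: [H⁺]/K1 = 10^-0.18 = 0.66069, K2/[H⁺] = 10^-3.84 = 0.00014454
α₁ = 1/(1 + 0.66069 + 0.00014454) = 1/1.6608 = 0.6021; α₂ = α₁·K2/[H⁺] = 8.703×10^-5
α₁ + 2α₂ = 0.6023
CA = 0.6023 × 1.48 = 0.891 mmol/L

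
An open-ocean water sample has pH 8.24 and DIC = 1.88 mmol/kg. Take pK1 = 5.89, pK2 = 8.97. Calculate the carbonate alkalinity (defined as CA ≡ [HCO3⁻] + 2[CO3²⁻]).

CA = [HCO3⁻] + 2[CO3²⁻] = (α₁ + 2α₂)·DIC
At pH 8.24: [H⁺]/K1 = 10^-2.35 = 0.0044668, K2/[H⁺] = 10^-0.73 = 0.18621
α₁ = 1/(1 + 0.0044668 + 0.18621) = 1/1.1907 = 0.8399; α₂ = α₁·K2/[H⁺] = 0.1564
α₁ + 2α₂ = 1.1526
CA = 1.1526 × 1.88 = 2.17 mmol/kg

CA = 2.17 mmol/kg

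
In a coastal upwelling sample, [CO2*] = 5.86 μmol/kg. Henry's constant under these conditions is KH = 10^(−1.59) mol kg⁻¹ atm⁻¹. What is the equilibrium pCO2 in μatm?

pCO2 = 228 μatm

KH = 10^(−1.59) = 2.570×10^-2 mol kg⁻¹ atm⁻¹
pCO2 = [CO2*]/KH = 5.86×10^-6 / 2.570×10^-2 = 2.28×10^-4 atm = 228 μatm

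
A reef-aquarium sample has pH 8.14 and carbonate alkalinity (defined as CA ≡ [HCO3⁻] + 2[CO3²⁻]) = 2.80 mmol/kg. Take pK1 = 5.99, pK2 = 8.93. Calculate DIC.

DIC = 2.47 mmol/kg

CA = [HCO3⁻] + 2[CO3²⁻] = (α₁ + 2α₂)·DIC
At pH 8.14: [H⁺]/K1 = 10^-2.15 = 0.0070795, K2/[H⁺] = 10^-0.79 = 0.16218
α₁ = 1/(1 + 0.0070795 + 0.16218) = 1/1.1693 = 0.8552; α₂ = α₁·K2/[H⁺] = 0.1387
α₁ + 2α₂ = 1.1326
DIC = CA / (α₁ + 2α₂) = 2.80 / 1.1326 = 2.47 mmol/kg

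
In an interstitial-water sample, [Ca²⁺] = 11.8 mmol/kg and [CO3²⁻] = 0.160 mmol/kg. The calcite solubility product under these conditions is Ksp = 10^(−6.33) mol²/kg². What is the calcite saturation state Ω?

Ω = 4.04

Ksp = 10^(−6.33) = 4.677×10^-7
Ω = [Ca²⁺][CO3²⁻]/Ksp = (11.8×10^-3)(0.160×10^-3) / 4.677×10^-7 = 4.04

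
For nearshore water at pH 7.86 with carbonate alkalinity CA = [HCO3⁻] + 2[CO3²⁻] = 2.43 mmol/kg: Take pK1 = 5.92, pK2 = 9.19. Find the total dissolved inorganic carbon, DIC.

DIC = 2.35 mmol/kg

CA = [HCO3⁻] + 2[CO3²⁻] = (α₁ + 2α₂)·DIC
At pH 7.86: [H⁺]/K1 = 10^-1.94 = 0.011482, K2/[H⁺] = 10^-1.33 = 0.046774
α₁ = 1/(1 + 0.011482 + 0.046774) = 1/1.0583 = 0.9450; α₂ = α₁·K2/[H⁺] = 0.04420
α₁ + 2α₂ = 1.0333
DIC = CA / (α₁ + 2α₂) = 2.43 / 1.0333 = 2.35 mmol/kg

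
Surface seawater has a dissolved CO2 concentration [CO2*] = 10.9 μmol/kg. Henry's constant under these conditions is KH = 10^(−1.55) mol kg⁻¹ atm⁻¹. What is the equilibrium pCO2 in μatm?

KH = 10^(−1.55) = 2.818×10^-2 mol kg⁻¹ atm⁻¹
pCO2 = [CO2*]/KH = 10.9×10^-6 / 2.818×10^-2 = 3.87×10^-4 atm = 387 μatm

pCO2 = 387 μatm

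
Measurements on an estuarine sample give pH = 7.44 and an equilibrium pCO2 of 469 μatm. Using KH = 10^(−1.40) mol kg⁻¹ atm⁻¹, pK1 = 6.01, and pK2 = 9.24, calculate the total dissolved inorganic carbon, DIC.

DIC = 0.529 mmol/kg

[CO2*] = KH · pCO2 = 10^(−1.40) × 469×10^-6 = 1.867×10^-5 mol/kg
α₀ = 1/(1 + K1/[H⁺] + K1K2/[H⁺]²) = 1/(1 + 10^+1.43 + 10^-0.37) = 0.03528
DIC = [CO2*]/α₀ = 1.867×10^-5 / 0.03528 = 0.529 mmol/kg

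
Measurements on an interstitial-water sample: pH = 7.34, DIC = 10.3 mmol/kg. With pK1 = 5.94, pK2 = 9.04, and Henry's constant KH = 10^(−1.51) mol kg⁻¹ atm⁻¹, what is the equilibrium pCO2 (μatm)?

α₀ = 1 / (1 + K1/[H⁺] + K1K2/[H⁺]²) = 1 / (1 + 10^+1.40 + 10^-0.30)
   = 1 / (1 + 25.119 + 0.50119) = 1/26.620 = 0.03757
[CO2*] = α₀ × DIC = 0.03757 × 10.3 = 0.3869 mmol/kg
pCO2 = [CO2*]/KH = 3.869×10^-4 / 3.090×10^-2 = 1.25×10^4 μatm

pCO2 = 1.25×10^4 μatm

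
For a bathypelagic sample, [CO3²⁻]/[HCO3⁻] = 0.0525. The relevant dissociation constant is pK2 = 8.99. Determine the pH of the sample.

From K2 = [H⁺][CO3²⁻]/[HCO3⁻]:  pH = pK2 + log₁₀([CO3²⁻]/[HCO3⁻])
log₁₀(0.0525) = -1.280
pH = 8.99 + (-1.280) = 7.71

pH = 7.71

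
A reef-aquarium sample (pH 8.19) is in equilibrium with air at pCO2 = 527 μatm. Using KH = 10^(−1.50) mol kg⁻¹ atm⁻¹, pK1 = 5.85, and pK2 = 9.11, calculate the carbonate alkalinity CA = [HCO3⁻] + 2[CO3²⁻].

CA = 4.52 mmol/kg

[CO2*] = KH · pCO2 = 10^(−1.50) × 527×10^-6 = 1.667×10^-5 mol/kg
α₀ = 1/(1 + K1/[H⁺] + K1K2/[H⁺]²) = 1/(1 + 10^+2.34 + 10^+1.42) = 0.004064
DIC = [CO2*]/α₀ = 1.667×10^-5 / 0.004064 = 4.101 mmol/kg
CA = (α₁ + 2α₂)·DIC = (0.8890 + 2×0.1069) × 4.101 = 4.52 mmol/kg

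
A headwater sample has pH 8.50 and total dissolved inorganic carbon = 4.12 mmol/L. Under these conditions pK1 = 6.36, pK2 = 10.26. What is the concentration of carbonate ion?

α₂ = 1 / (1 + [H⁺]/K2 + [H⁺]²/(K1K2)) = 1 / (1 + 10^+1.76 + 10^-0.38)
   = 1 / (1 + 57.544 + 0.41687) = 1/58.961 = 0.01696
[CO3²⁻] = α₂ × DIC = 0.01696 × 4.12 = 0.0699 mmol/L

[CO3²⁻] = 0.0699 mmol/L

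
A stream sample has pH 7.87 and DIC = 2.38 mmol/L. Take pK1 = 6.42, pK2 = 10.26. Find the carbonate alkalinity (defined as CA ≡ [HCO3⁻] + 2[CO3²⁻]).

CA = 2.31 mmol/L

CA = [HCO3⁻] + 2[CO3²⁻] = (α₁ + 2α₂)·DIC
At pH 7.87: [H⁺]/K1 = 10^-1.45 = 0.035481, K2/[H⁺] = 10^-2.39 = 0.0040738
α₁ = 1/(1 + 0.035481 + 0.0040738) = 1/1.0396 = 0.9619; α₂ = α₁·K2/[H⁺] = 0.003919
α₁ + 2α₂ = 0.9698
CA = 0.9698 × 2.38 = 2.31 mmol/L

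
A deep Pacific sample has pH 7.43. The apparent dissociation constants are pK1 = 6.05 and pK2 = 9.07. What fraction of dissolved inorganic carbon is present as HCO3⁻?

α₁ = 1 / (1 + [H⁺]/K1 + K2/[H⁺]) = 1 / (1 + 10^-1.38 + 10^-1.64)
   = 1 / (1 + 0.041687 + 0.022909) = 1/1.0646 = 0.9393

α₁ = 0.939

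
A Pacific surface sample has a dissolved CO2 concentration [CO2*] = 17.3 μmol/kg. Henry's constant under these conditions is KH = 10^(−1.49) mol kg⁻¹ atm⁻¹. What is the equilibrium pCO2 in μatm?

pCO2 = 535 μatm

KH = 10^(−1.49) = 3.236×10^-2 mol kg⁻¹ atm⁻¹
pCO2 = [CO2*]/KH = 17.3×10^-6 / 3.236×10^-2 = 5.35×10^-4 atm = 535 μatm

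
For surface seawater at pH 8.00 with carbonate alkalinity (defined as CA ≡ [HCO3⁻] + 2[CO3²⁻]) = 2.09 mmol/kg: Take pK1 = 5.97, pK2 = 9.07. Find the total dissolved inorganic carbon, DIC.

CA = [HCO3⁻] + 2[CO3²⁻] = (α₁ + 2α₂)·DIC
At pH 8.00: [H⁺]/K1 = 10^-2.03 = 0.0093325, K2/[H⁺] = 10^-1.07 = 0.085114
α₁ = 1/(1 + 0.0093325 + 0.085114) = 1/1.0944 = 0.9137; α₂ = α₁·K2/[H⁺] = 0.07777
α₁ + 2α₂ = 1.0692
DIC = CA / (α₁ + 2α₂) = 2.09 / 1.0692 = 1.95 mmol/kg

DIC = 1.95 mmol/kg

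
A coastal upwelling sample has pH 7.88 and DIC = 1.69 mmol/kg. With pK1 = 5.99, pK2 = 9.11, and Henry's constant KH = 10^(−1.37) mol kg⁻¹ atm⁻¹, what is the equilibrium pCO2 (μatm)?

α₀ = 1 / (1 + K1/[H⁺] + K1K2/[H⁺]²) = 1 / (1 + 10^+1.89 + 10^+0.66)
   = 1 / (1 + 77.625 + 4.5709) = 1/83.196 = 0.01202
[CO2*] = α₀ × DIC = 0.01202 × 1.69 = 0.02031 mmol/kg
pCO2 = [CO2*]/KH = 2.031×10^-5 / 4.266×10^-2 = 476 μatm

pCO2 = 476 μatm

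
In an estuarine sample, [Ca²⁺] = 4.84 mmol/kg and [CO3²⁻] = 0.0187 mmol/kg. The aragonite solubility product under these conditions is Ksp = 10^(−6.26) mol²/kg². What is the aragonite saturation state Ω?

Ω = 0.165

Ksp = 10^(−6.26) = 5.495×10^-7
Ω = [Ca²⁺][CO3²⁻]/Ksp = (4.84×10^-3)(0.0187×10^-3) / 5.495×10^-7 = 0.165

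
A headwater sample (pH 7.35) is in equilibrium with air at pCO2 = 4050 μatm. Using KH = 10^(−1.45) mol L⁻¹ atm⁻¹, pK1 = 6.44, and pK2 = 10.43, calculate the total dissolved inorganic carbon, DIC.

[CO2*] = KH · pCO2 = 10^(−1.45) × 4050×10^-6 = 1.437×10^-4 mol/L
α₀ = 1/(1 + K1/[H⁺] + K1K2/[H⁺]²) = 1/(1 + 10^+0.91 + 10^-2.17) = 0.1095
DIC = [CO2*]/α₀ = 1.437×10^-4 / 0.1095 = 1.31 mmol/L

DIC = 1.31 mmol/L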